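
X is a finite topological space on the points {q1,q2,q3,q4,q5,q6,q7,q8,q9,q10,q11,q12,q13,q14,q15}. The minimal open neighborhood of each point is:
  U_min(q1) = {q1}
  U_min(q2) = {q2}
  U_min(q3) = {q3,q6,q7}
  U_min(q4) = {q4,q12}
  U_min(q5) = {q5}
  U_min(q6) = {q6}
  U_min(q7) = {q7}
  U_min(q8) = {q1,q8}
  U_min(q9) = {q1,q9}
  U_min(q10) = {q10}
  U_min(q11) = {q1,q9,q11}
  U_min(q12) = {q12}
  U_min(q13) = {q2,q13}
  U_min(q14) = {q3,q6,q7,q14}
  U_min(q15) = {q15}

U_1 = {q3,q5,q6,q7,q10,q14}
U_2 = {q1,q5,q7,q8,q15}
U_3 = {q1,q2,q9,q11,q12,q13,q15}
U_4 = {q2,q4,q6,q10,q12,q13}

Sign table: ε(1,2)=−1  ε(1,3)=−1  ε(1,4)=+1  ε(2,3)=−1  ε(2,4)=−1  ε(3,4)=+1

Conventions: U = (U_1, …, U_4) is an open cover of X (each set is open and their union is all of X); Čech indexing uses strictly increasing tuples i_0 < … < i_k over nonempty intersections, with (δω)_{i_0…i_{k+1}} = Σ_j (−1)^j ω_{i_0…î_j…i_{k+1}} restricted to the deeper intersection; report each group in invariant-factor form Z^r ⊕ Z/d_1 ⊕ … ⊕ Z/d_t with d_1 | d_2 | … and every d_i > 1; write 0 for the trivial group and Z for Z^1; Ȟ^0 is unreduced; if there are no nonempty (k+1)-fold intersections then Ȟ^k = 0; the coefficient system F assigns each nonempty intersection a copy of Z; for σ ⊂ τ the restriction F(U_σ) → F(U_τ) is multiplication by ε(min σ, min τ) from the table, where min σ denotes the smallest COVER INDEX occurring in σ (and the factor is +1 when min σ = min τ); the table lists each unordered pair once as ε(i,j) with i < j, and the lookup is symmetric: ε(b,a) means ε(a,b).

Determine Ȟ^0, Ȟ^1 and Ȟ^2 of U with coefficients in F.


Ȟ^0(U;F) ≅ Z,  Ȟ^1(U;F) ≅ Z,  Ȟ^2(U;F) ≅ 0

nonempty overlaps:
  U12={q5,q7} U14={q6,q10} U23={q1,q15} U34={q2,q12,q13}
C dims 4,4; δ0: rk 3, SNF 1^3
degree 0: 4−3−0 = 1 → Ȟ^0 ≅ Z
degree 1: 4−0−3 = 1 → Ȟ^1 ≅ Z
degree 2: 0−0−0 = 0 → Ȟ^2 ≅ 0


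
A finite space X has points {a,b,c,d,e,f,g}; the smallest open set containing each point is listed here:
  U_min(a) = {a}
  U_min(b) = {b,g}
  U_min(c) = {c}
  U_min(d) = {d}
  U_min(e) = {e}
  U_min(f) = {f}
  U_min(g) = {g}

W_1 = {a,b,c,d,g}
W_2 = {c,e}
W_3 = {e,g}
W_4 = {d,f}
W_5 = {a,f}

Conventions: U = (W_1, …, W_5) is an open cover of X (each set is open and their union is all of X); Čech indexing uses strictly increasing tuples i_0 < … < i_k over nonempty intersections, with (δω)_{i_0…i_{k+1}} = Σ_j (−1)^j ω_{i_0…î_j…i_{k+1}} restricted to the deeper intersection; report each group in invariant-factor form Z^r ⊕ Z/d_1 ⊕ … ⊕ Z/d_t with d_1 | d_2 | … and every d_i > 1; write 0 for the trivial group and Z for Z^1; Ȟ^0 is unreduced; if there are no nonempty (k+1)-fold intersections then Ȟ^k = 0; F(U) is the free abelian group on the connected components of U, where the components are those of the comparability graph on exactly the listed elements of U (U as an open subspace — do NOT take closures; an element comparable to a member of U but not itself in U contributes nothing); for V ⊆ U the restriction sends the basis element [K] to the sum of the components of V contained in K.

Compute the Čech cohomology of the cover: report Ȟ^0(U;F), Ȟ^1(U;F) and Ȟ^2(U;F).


Ȟ^0 = Z^6, Ȟ^1 = 0, Ȟ^2 = 0

nerve simplices:
  W12={c} W13={g} W14={d} W15={a} W23={e} W45={f}
components per intersection:
  W1: {a} {b,g} {c} {d}
  W2: {c} {e}
  W3: {e} {g}
  W4: {d} {f}
  W5: {a} {f}
  W12: {c}
  W13: {g}
  W14: {d}
  W15: {a}
  W23: {e}
  W45: {f}
C dims 12,6; δ0: rk 6, SNF 1^6
degree 0: 12−6−0 = 6 → Ȟ^0 ≅ Z^6
degree 1: 6−0−6 = 0 → Ȟ^1 ≅ 0
degree 2: 0−0−0 = 0 → Ȟ^2 ≅ 0


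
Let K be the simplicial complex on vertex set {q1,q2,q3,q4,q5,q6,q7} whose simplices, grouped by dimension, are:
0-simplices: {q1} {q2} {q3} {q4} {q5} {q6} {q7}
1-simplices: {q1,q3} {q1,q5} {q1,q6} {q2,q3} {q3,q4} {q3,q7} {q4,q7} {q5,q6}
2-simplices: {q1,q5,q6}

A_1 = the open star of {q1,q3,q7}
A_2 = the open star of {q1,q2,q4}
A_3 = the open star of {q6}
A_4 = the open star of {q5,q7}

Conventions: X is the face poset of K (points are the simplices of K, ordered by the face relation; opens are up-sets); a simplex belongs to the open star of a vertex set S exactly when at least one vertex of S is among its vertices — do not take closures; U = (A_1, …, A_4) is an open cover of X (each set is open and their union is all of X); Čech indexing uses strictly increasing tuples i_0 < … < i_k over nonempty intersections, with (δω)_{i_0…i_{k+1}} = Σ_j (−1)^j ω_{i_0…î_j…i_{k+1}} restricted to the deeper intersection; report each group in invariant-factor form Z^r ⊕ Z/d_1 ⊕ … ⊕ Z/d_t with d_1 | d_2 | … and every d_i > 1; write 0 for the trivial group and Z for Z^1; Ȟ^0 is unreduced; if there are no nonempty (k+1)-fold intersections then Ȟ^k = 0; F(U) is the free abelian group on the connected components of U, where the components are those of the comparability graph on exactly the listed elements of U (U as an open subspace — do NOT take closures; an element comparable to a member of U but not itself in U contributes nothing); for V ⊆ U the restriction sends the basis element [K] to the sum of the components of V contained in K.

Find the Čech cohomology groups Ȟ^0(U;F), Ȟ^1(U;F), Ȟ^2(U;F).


Ȟ^0(U;F) ≅ Z,  Ȟ^1(U;F) ≅ Z,  Ȟ^2(U;F) ≅ 0

nonempty intersections:
  A1={{q1},{q3},{q7},{q1,q3},{q1,q5},{q1,q6},{q2,q3},{q3,q4},{q3,q7},{q4,q7},{q1,q5,q6}} A2={{q1},{q2},{q4},{q1,q3},{q1,q5},{q1,q6},{q2,q3},{q3,q4},{q4,q7},{q1,q5,q6}} A3={{q6},{q1,q6},{q5,q6},{q1,q5,q6}} A4={{q5},{q7},{q1,q5},{q3,q7},{q4,q7},{q5,q6},{q1,q5,q6}}
  A12={{q1},{q1,q3},{q1,q5},{q1,q6},{q2,q3},{q3,q4},{q4,q7},{q1,q5,q6}} A13={{q1,q6},{q1,q5,q6}} A14={{q7},{q1,q5},{q3,q7},{q4,q7},{q1,q5,q6}} A23={{q1,q6},{q1,q5,q6}} A24={{q1,q5},{q4,q7},{q1,q5,q6}} A34={{q5,q6},{q1,q5,q6}}
  A123={{q1,q6},{q1,q5,q6}} A124={{q1,q5},{q4,q7},{q1,q5,q6}} A134={{q1,q5,q6}} A234={{q1,q5,q6}}
  A1234={{q1,q5,q6}}
components per intersection:
  A1: {{q1},{q3},{q7},{q1,q3},{q1,q5},{q1,q6},{q2,q3},{q3,q4},{q3,q7},{q4,q7},{q1,q5,q6}}
  A2: {{q1},{q1,q3},{q1,q5},{q1,q6},{q1,q5,q6}} {{q2},{q2,q3}} {{q4},{q3,q4},{q4,q7}}
  A3: {{q6},{q1,q6},{q5,q6},{q1,q5,q6}}
  A4: {{q5},{q1,q5},{q5,q6},{q1,q5,q6}} {{q7},{q3,q7},{q4,q7}}
  A12: {{q1},{q1,q3},{q1,q5},{q1,q6},{q1,q5,q6}} {{q2,q3}} {{q3,q4}} {{q4,q7}}
  A13: {{q1,q6},{q1,q5,q6}}
  A14: {{q7},{q3,q7},{q4,q7}} {{q1,q5},{q1,q5,q6}}
  A23: {{q1,q6},{q1,q5,q6}}
  A24: {{q1,q5},{q1,q5,q6}} {{q4,q7}}
  A34: {{q5,q6},{q1,q5,q6}}
  A123: {{q1,q6},{q1,q5,q6}}
  A124: {{q1,q5},{q1,q5,q6}} {{q4,q7}}
  A134: {{q1,q5,q6}}
  A234: {{q1,q5,q6}}
  A1234: {{q1,q5,q6}}
C dims 7,11,5,1; δ0: rk 6, SNF 1^6; δ1: rk 4, SNF 1^4; δ2: rk 1, SNF 1^1
Ȟ^0: (7−6)−0=1 ⇒ Z
Ȟ^1: (11−4)−6=1 ⇒ Z
Ȟ^2: (5−1)−4=0 ⇒ 0


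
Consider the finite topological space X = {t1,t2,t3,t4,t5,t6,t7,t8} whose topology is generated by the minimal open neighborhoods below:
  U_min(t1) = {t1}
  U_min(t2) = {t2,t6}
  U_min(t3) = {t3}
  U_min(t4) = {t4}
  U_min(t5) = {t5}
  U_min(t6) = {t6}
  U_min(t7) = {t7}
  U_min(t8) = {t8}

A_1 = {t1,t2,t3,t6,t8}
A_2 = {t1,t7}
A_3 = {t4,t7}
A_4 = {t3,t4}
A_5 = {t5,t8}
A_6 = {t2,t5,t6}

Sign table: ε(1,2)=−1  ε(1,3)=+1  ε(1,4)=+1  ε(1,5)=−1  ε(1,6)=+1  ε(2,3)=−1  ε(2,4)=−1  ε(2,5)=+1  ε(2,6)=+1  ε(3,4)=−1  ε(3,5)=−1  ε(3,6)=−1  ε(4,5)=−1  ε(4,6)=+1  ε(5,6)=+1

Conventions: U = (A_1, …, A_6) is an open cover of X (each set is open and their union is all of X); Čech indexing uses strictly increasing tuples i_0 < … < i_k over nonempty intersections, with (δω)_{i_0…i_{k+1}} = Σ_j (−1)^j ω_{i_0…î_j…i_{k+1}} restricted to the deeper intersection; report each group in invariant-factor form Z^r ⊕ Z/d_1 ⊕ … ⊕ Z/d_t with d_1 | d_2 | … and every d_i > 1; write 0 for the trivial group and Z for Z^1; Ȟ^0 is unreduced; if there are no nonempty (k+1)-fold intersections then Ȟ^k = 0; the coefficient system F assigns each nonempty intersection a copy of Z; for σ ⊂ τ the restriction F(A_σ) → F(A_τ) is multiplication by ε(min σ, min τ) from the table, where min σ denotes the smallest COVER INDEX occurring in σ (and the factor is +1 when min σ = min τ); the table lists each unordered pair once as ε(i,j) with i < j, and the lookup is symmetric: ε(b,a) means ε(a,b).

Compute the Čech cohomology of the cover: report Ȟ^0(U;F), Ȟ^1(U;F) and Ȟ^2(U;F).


Ȟ^0 = 0, Ȟ^1 = Z ⊕ Z/2 and Ȟ^2 = 0

nonempty intersections:
  A12={t1} A14={t3} A15={t8} A16={t2,t6} A23={t7} A34={t4} A56={t5}
C dims 6,7; δ0: rk 6, SNF 1^5·2
Ȟ^0: (6−6)−0=0 ⇒ 0
Ȟ^1: (7−0)−6=1 plus torsion [2] ⇒ Z ⊕ Z/2
Ȟ^2: (0−0)−0=0 ⇒ 0


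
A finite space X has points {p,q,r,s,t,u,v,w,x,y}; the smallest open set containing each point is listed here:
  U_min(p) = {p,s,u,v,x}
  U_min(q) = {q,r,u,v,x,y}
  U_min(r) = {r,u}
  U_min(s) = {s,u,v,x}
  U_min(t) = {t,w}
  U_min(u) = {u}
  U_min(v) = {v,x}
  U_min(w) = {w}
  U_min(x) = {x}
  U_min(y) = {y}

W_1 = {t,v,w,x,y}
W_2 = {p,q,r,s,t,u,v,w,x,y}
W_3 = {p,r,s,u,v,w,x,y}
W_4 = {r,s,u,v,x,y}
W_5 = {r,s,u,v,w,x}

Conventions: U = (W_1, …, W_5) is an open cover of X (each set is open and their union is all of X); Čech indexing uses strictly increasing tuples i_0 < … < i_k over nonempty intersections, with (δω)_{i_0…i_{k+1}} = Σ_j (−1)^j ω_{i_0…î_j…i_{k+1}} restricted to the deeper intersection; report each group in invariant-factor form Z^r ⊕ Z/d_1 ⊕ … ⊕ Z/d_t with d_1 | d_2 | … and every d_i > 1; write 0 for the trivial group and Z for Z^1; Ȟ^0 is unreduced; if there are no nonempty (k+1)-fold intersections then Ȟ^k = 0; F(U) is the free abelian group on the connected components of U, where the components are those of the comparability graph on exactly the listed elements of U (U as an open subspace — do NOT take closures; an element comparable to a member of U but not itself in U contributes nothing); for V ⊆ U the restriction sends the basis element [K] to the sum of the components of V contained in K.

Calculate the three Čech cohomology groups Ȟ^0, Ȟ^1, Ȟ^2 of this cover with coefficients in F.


nonempty intersections:
  W12={t,v,w,x,y} W13={v,w,x,y} W14={v,x,y} W15={v,w,x} W23={p,r,s,u,v,w,x,y} W24={r,s,u,v,x,y} W25={r,s,u,v,w,x} W34={r,s,u,v,x,y} W35={r,s,u,v,w,x} W45={r,s,u,v,x}
  W123={v,w,x,y} W124={v,x,y} W125={v,w,x} W134={v,x,y} W135={v,w,x} W145={v,x} W234={r,s,u,v,x,y} W235={r,s,u,v,w,x} W245={r,s,u,v,x} W345={r,s,u,v,x}
  W1234={v,x,y} W1235={v,w,x} W1245={v,x} W1345={v,x} W2345={r,s,u,v,x}
  W12345={v,x}
components per intersection:
  W1: {t,w} {v,x} {y}
  W2: {p,q,r,s,u,v,x,y} {t,w}
  W3: {p,r,s,u,v,x} {w} {y}
  W4: {r,s,u,v,x} {y}
  W5: {r,s,u,v,x} {w}
  W12: {t,w} {v,x} {y}
  W13: {v,x} {w} {y}
  W14: {v,x} {y}
  W15: {v,x} {w}
  W23: {p,r,s,u,v,x} {w} {y}
  W24: {r,s,u,v,x} {y}
  W25: {r,s,u,v,x} {w}
  W34: {r,s,u,v,x} {y}
  W35: {r,s,u,v,x} {w}
  W45: {r,s,u,v,x}
  W123: {v,x} {w} {y}
  W124: {v,x} {y}
  W125: {v,x} {w}
  W134: {v,x} {y}
  W135: {v,x} {w}
  W145: {v,x}
  W234: {r,s,u,v,x} {y}
  W235: {r,s,u,v,x} {w}
  W245: {r,s,u,v,x}
  W345: {r,s,u,v,x}
  W1234: {v,x} {y}
  W1235: {v,x} {w}
  W1245: {v,x}
  W1345: {v,x}
  W2345: {r,s,u,v,x}
  W12345: {v,x}
C dims 12,22,18,7; δ0: rk 10, SNF 1^10; δ1: rk 12, SNF 1^12; δ2: rk 6, SNF 1^6
Ȟ^0: (12−10)−0=2 ⇒ Z^2
Ȟ^1: (22−12)−10=0 ⇒ 0
Ȟ^2: (18−6)−12=0 ⇒ 0

Ȟ^0(U;F) ≅ Z^2, Ȟ^1(U;F) ≅ 0, Ȟ^2(U;F) ≅ 0


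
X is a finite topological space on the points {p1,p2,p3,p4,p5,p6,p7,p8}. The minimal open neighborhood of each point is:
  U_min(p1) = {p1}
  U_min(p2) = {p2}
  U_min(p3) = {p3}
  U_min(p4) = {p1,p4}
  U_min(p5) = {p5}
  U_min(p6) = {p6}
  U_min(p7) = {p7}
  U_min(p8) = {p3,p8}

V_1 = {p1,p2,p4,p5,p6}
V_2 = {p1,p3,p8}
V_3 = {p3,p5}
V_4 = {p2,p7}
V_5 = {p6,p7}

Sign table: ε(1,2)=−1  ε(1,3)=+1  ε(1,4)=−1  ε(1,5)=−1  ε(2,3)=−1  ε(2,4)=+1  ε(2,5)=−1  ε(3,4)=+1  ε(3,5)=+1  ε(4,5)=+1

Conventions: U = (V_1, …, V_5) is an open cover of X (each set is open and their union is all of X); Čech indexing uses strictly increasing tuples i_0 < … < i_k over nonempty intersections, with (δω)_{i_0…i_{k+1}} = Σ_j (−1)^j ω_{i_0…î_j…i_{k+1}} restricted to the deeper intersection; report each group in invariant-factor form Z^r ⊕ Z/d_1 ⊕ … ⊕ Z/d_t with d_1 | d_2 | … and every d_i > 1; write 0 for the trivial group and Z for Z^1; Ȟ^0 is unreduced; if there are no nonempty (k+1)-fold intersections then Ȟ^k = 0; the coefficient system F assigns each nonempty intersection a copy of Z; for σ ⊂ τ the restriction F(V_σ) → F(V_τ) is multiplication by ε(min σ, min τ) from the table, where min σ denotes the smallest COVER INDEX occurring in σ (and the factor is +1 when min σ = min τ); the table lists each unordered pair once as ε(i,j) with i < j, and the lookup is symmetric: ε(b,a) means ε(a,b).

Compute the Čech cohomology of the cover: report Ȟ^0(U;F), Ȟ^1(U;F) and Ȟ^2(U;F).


Ȟ^0 = Z; Ȟ^1 = Z^2; Ȟ^2 = 0

nonempty overlaps:
  V12={p1} V13={p5} V14={p2} V15={p6} V23={p3} V45={p7}
C dims 5,6; δ0: rk 4, SNF 1^4
degree 0: 5−4−0 = 1 → Ȟ^0 ≅ Z
degree 1: 6−0−4 = 2 → Ȟ^1 ≅ Z^2
degree 2: 0−0−0 = 0 → Ȟ^2 ≅ 0


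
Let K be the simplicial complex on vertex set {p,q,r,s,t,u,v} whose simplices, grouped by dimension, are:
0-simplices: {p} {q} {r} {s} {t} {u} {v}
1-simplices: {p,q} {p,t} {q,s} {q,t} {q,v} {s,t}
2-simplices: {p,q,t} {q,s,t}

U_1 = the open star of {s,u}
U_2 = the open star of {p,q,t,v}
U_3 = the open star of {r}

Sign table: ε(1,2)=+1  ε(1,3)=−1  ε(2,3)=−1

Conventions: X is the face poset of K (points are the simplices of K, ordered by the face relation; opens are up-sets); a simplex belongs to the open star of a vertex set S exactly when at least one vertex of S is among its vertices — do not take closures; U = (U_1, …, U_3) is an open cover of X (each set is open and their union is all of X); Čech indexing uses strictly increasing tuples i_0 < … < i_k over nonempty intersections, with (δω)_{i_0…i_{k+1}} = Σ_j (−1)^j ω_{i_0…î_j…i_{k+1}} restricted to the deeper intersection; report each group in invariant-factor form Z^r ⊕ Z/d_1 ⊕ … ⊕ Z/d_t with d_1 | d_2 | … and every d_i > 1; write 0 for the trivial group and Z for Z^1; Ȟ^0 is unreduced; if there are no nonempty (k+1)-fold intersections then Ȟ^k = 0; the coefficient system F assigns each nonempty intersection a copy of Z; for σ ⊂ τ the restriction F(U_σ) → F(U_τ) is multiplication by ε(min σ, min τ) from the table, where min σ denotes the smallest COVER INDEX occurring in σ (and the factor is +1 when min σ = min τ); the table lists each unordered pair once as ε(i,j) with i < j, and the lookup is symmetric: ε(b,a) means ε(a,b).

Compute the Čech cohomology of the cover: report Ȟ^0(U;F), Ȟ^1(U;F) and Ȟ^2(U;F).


nonempty intersections:
  U1={{s},{u},{q,s},{s,t},{q,s,t}} U2={{p},{q},{t},{v},{p,q},{p,t},{q,s},{q,t},{q,v},{s,t},{p,q,t},{q,s,t}} U3={{r}}
  U12={{q,s},{s,t},{q,s,t}}
C dims 3,1; δ0: rk 1, SNF 1^1
Ȟ^0: (3−1)−0=2 ⇒ Z^2
Ȟ^1: (1−0)−1=0 ⇒ 0
Ȟ^2: (0−0)−0=0 ⇒ 0

Ȟ^0 = Z^2; Ȟ^1 = 0; Ȟ^2 = 0


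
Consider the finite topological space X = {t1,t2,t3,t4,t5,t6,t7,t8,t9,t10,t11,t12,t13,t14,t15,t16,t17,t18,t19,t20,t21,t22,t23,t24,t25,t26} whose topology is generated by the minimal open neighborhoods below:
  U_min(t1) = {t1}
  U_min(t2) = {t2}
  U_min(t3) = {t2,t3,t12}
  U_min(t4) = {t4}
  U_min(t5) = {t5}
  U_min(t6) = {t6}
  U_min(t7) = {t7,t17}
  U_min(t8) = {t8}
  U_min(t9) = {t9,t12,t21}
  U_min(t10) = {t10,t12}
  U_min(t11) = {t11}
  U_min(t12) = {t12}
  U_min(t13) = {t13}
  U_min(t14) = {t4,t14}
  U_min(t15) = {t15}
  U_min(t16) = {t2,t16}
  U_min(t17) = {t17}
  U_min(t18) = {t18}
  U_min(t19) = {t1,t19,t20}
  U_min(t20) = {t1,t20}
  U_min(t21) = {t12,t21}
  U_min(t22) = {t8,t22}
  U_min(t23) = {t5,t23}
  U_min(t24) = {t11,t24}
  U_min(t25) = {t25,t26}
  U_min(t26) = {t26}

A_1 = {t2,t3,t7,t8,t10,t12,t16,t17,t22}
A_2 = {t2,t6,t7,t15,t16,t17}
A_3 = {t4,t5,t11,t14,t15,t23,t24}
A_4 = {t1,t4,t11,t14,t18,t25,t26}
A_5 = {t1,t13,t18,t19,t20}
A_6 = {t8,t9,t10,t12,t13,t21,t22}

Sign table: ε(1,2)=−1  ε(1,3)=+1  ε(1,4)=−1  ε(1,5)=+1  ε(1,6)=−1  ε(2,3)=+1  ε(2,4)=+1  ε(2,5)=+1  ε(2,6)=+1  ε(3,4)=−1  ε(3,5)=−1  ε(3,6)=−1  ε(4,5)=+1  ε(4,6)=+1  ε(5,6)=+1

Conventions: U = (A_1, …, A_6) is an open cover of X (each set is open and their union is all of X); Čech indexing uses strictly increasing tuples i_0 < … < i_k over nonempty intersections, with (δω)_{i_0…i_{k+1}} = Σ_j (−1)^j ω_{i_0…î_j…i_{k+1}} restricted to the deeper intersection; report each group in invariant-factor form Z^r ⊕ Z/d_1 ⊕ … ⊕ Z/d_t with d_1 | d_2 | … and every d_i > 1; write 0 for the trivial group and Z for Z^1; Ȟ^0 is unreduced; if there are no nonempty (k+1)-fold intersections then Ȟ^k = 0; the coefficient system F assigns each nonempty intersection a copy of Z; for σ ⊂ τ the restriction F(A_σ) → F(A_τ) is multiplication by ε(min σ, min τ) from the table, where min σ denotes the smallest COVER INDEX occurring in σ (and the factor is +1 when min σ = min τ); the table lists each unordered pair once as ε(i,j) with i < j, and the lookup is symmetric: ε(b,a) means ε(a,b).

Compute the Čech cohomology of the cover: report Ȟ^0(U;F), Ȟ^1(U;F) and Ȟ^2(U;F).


nerve simplices:
  A12={t2,t7,t16,t17} A16={t8,t10,t12,t22} A23={t15} A34={t4,t11,t14} A45={t1,t18} A56={t13}
C dims 6,6; δ0: rk 6, SNF 1^5·2
degree 0: 6−6−0 = 0 → Ȟ^0 ≅ 0
degree 1: 6−0−6 = 0 plus torsion [2] → Ȟ^1 ≅ Z/2
degree 2: 0−0−0 = 0 → Ȟ^2 ≅ 0

Ȟ^0 ≅ 0, Ȟ^1 ≅ Z/2 and Ȟ^2 ≅ 0


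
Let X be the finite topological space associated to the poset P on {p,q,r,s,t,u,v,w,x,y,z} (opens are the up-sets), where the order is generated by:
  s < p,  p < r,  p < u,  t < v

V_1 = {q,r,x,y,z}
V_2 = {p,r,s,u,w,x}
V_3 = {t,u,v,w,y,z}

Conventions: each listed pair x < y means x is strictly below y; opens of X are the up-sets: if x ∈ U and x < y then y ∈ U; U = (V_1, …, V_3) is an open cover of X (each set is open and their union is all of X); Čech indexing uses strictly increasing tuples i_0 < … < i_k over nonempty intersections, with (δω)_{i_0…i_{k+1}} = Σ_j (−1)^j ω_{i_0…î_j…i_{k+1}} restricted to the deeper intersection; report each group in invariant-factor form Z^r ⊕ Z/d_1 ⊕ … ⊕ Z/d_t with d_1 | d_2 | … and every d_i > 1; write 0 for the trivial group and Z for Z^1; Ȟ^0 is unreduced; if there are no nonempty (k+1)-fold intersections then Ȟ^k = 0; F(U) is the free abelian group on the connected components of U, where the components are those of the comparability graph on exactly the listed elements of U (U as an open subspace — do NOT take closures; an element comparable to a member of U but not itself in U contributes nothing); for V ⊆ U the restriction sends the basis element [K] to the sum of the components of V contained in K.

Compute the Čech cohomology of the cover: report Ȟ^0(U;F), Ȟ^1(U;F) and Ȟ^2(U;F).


nonempty overlaps:
  V12={r,x} V13={y,z} V23={u,w}
components per intersection:
  V1: {q} {r} {x} {y} {z}
  V2: {p,r,s,u} {w} {x}
  V3: {t,v} {u} {w} {y} {z}
  V12: {r} {x}
  V13: {y} {z}
  V23: {u} {w}
C dims 13,6; δ0: rk 6, SNF 1^6
degree 0: 13−6−0 = 7 → Ȟ^0 ≅ Z^7
degree 1: 6−0−6 = 0 → Ȟ^1 ≅ 0
degree 2: 0−0−0 = 0 → Ȟ^2 ≅ 0

Ȟ^0 ≅ Z^7; Ȟ^1 ≅ 0; Ȟ^2 ≅ 0


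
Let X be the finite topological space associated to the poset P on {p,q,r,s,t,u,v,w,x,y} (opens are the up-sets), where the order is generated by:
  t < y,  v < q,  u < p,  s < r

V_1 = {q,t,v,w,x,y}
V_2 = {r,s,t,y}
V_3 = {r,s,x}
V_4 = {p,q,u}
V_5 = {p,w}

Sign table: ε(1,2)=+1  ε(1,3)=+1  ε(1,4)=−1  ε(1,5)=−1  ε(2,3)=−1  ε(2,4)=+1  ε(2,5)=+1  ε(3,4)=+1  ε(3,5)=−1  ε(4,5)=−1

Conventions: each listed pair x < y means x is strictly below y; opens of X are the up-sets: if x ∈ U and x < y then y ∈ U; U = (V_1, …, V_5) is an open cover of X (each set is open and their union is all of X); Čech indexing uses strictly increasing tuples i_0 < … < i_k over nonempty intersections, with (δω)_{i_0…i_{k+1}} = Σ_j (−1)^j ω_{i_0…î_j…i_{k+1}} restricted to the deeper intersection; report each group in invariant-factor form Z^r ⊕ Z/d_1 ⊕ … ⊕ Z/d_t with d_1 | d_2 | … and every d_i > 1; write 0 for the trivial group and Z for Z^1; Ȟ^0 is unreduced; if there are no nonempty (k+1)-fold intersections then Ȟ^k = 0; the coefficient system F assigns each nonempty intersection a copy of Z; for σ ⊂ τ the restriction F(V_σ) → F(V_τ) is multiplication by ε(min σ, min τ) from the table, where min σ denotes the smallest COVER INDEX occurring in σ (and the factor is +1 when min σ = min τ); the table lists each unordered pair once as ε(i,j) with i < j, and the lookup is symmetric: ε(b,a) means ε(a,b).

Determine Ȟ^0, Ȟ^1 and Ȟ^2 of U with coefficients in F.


nerve simplices:
  V12={t,y} V13={x} V14={q} V15={w} V23={r,s} V45={p}
C dims 5,6; δ0: rk 5, SNF 1^4·2
degree 0: 5−5−0 = 0 → Ȟ^0 ≅ 0
degree 1: 6−0−5 = 1 plus torsion [2] → Ȟ^1 ≅ Z ⊕ Z/2
degree 2: 0−0−0 = 0 → Ȟ^2 ≅ 0

Ȟ^0 = 0, Ȟ^1 = Z ⊕ Z/2, Ȟ^2 = 0


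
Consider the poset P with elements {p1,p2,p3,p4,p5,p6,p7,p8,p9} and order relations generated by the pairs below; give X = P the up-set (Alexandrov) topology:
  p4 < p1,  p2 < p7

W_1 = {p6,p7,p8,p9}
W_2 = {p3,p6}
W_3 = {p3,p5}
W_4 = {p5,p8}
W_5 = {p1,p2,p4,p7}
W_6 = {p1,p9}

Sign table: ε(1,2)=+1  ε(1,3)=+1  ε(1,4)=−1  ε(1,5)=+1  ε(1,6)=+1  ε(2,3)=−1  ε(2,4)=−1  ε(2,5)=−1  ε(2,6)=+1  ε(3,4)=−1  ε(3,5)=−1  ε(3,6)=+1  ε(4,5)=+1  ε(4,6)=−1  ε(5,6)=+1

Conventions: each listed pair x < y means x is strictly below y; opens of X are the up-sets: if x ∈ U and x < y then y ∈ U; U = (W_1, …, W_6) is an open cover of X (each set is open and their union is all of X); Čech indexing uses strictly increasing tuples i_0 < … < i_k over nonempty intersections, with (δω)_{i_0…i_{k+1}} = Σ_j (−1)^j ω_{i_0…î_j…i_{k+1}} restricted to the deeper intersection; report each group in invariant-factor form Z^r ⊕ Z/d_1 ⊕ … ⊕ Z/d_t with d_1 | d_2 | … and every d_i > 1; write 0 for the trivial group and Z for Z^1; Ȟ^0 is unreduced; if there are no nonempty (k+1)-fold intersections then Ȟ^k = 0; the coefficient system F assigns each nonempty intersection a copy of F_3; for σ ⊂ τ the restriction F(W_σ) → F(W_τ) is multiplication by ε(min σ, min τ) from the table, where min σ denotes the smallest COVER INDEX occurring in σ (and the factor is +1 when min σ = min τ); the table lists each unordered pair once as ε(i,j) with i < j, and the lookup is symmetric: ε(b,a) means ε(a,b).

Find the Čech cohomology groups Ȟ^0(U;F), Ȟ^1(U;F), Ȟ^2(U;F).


nerve simplices:
  W12={p6} W14={p8} W15={p7} W16={p9} W23={p3} W34={p5} W56={p1}
C dims 6,7; δ0: rk_F3 6
degree 0: 6−6−0 = 0 → Ȟ^0 ≅ 0
degree 1: 7−0−6 = 1 → Ȟ^1 ≅ Z/3
degree 2: 0−0−0 = 0 → Ȟ^2 ≅ 0

Ȟ^0 ≅ 0,  Ȟ^1 ≅ Z/3,  Ȟ^2 ≅ 0


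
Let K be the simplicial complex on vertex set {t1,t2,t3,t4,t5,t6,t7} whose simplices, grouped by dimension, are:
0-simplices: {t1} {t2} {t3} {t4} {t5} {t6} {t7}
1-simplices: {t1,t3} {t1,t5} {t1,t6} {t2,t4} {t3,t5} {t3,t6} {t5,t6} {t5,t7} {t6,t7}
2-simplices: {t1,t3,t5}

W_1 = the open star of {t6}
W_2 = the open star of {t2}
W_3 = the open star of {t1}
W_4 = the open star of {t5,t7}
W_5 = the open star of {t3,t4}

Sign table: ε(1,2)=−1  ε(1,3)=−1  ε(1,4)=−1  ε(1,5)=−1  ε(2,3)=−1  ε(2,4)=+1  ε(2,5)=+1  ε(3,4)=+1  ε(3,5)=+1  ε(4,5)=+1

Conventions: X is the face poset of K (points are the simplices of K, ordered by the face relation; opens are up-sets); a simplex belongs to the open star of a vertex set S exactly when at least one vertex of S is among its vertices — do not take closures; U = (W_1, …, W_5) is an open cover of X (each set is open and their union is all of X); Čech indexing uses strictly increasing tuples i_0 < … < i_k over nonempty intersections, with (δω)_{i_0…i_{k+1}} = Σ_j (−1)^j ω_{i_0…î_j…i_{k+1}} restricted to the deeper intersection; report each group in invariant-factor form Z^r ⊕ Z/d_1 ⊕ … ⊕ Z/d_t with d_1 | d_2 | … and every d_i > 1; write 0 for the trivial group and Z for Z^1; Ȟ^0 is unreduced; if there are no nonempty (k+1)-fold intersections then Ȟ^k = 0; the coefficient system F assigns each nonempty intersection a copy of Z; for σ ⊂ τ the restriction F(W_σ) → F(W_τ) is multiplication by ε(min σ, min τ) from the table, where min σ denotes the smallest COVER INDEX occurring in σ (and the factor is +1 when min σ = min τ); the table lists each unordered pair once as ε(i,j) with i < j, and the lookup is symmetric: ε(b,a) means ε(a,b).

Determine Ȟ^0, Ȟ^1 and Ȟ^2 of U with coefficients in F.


nonempty overlaps:
  W1={{t6},{t1,t6},{t3,t6},{t5,t6},{t6,t7}} W2={{t2},{t2,t4}} W3={{t1},{t1,t3},{t1,t5},{t1,t6},{t1,t3,t5}} W4={{t5},{t7},{t1,t5},{t3,t5},{t5,t6},{t5,t7},{t6,t7},{t1,t3,t5}} W5={{t3},{t4},{t1,t3},{t2,t4},{t3,t5},{t3,t6},{t1,t3,t5}}
  W13={{t1,t6}} W14={{t5,t6},{t6,t7}} W15={{t3,t6}} W25={{t2,t4}} W34={{t1,t5},{t1,t3,t5}} W35={{t1,t3},{t1,t3,t5}} W45={{t3,t5},{t1,t3,t5}}
  W345={{t1,t3,t5}}
C dims 5,7,1; δ0: rk 4, SNF 1^4; δ1: rk 1, SNF 1^1
degree 0: 5−4−0 = 1 → Ȟ^0 ≅ Z
degree 1: 7−1−4 = 2 → Ȟ^1 ≅ Z^2
degree 2: 1−0−1 = 0 → Ȟ^2 ≅ 0

Ȟ^0 = Z, Ȟ^1 = Z^2 and Ȟ^2 = 0


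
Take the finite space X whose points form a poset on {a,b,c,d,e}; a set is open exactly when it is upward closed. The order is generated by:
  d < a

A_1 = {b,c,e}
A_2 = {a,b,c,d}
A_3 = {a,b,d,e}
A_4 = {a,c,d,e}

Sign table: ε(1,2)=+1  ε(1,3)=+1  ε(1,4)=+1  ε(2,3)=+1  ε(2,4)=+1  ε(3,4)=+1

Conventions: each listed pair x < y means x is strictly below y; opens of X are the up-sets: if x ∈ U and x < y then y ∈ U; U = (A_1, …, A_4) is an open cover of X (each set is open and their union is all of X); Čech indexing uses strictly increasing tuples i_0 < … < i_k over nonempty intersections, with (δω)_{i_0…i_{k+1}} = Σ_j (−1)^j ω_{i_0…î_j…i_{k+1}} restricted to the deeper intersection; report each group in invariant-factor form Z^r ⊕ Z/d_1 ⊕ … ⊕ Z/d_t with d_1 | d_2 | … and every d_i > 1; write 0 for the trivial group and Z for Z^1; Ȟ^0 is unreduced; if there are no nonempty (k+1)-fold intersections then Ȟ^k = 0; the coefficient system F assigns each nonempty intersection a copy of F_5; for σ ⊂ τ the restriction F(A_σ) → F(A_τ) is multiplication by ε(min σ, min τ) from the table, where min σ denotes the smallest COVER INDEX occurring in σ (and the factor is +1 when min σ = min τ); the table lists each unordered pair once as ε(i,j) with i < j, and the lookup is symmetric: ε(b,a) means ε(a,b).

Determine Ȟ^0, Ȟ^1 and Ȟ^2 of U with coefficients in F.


intersection data:
  A12={b,c} A13={b,e} A14={c,e} A23={a,b,d} A24={a,c,d} A34={a,d,e}
  A123={b} A124={c} A134={e} A234={a,d}
C dims 4,6,4; δ0: rk_F5 3; δ1: rk_F5 3
Ȟ^0 = (4 − 3) − 0 = 1, so Ȟ^0 ≅ Z/5
Ȟ^1 = (6 − 3) − 3 = 0, so Ȟ^1 ≅ 0
Ȟ^2 = (4 − 0) − 3 = 1, so Ȟ^2 ≅ Z/5

Ȟ^0 ≅ Z/5, Ȟ^1 ≅ 0, Ȟ^2 ≅ Z/5


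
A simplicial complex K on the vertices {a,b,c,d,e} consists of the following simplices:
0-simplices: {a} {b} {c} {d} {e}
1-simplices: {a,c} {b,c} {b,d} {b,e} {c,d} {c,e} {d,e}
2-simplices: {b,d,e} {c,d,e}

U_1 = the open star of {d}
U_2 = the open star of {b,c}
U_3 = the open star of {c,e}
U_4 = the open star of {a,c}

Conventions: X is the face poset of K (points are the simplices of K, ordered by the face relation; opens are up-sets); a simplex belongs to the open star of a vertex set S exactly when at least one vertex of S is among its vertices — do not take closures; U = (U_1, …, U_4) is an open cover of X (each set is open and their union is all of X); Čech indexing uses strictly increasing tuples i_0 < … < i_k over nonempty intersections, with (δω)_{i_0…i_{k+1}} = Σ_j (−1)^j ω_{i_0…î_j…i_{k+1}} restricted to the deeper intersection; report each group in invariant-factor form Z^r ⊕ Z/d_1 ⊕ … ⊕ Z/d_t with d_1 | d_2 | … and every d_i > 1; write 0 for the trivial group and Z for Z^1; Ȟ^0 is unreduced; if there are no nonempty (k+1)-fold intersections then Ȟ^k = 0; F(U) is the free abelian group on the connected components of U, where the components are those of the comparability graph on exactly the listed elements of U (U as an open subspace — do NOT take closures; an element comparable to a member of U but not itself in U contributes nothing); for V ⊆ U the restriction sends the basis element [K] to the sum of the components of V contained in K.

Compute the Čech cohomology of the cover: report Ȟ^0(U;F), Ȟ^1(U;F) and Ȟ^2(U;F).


nerve of the cover:
  U1={{d},{b,d},{c,d},{d,e},{b,d,e},{c,d,e}} U2={{b},{c},{a,c},{b,c},{b,d},{b,e},{c,d},{c,e},{b,d,e},{c,d,e}} U3={{c},{e},{a,c},{b,c},{b,e},{c,d},{c,e},{d,e},{b,d,e},{c,d,e}} U4={{a},{c},{a,c},{b,c},{c,d},{c,e},{c,d,e}}
  U12={{b,d},{c,d},{b,d,e},{c,d,e}} U13={{c,d},{d,e},{b,d,e},{c,d,e}} U14={{c,d},{c,d,e}} U23={{c},{a,c},{b,c},{b,e},{c,d},{c,e},{b,d,e},{c,d,e}} U24={{c},{a,c},{b,c},{c,d},{c,e},{c,d,e}} U34={{c},{a,c},{b,c},{c,d},{c,e},{c,d,e}}
  U123={{c,d},{b,d,e},{c,d,e}} U124={{c,d},{c,d,e}} U134={{c,d},{c,d,e}} U234={{c},{a,c},{b,c},{c,d},{c,e},{c,d,e}}
  U1234={{c,d},{c,d,e}}
components per intersection:
  U1: {{d},{b,d},{c,d},{d,e},{b,d,e},{c,d,e}}
  U2: {{b},{c},{a,c},{b,c},{b,d},{b,e},{c,d},{c,e},{b,d,e},{c,d,e}}
  U3: {{c},{e},{a,c},{b,c},{b,e},{c,d},{c,e},{d,e},{b,d,e},{c,d,e}}
  U4: {{a},{c},{a,c},{b,c},{c,d},{c,e},{c,d,e}}
  U12: {{b,d},{b,d,e}} {{c,d},{c,d,e}}
  U13: {{c,d},{d,e},{b,d,e},{c,d,e}}
  U14: {{c,d},{c,d,e}}
  U23: {{c},{a,c},{b,c},{c,d},{c,e},{c,d,e}} {{b,e},{b,d,e}}
  U24: {{c},{a,c},{b,c},{c,d},{c,e},{c,d,e}}
  U34: {{c},{a,c},{b,c},{c,d},{c,e},{c,d,e}}
  U123: {{c,d},{c,d,e}} {{b,d,e}}
  U124: {{c,d},{c,d,e}}
  U134: {{c,d},{c,d,e}}
  U234: {{c},{a,c},{b,c},{c,d},{c,e},{c,d,e}}
  U1234: {{c,d},{c,d,e}}
C dims 4,8,5,1; δ0: rk 3, SNF 1^3; δ1: rk 4, SNF 1^4; δ2: rk 1, SNF 1^1
Ȟ^0 = (4 − 3) − 0 = 1, so Ȟ^0 ≅ Z
Ȟ^1 = (8 − 4) − 3 = 1, so Ȟ^1 ≅ Z
Ȟ^2 = (5 − 1) − 4 = 0, so Ȟ^2 ≅ 0

Ȟ^0(U;F) ≅ Z,  Ȟ^1(U;F) ≅ Z,  Ȟ^2(U;F) ≅ 0


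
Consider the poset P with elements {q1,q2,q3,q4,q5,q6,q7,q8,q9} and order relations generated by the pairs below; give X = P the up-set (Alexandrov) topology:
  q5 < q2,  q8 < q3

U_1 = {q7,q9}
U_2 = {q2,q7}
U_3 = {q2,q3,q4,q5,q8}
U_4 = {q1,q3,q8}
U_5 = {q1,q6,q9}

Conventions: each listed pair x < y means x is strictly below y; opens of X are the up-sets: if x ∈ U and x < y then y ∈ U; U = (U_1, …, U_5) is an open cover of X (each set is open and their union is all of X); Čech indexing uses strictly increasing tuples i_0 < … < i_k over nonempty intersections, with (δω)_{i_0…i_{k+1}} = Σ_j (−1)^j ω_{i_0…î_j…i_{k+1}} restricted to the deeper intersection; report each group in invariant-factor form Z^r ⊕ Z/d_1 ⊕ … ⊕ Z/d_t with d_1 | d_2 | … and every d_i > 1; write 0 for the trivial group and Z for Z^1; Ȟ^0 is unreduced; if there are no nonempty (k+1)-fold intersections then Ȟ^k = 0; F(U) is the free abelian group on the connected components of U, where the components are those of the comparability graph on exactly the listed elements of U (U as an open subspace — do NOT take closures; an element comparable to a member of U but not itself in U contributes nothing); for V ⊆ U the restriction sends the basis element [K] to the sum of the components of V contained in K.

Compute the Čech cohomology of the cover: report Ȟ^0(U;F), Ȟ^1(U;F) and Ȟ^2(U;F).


nerve simplices:
  U12={q7} U15={q9} U23={q2} U34={q3,q8} U45={q1}
components per intersection:
  U1: {q7} {q9}
  U2: {q2} {q7}
  U3: {q2,q5} {q3,q8} {q4}
  U4: {q1} {q3,q8}
  U5: {q1} {q6} {q9}
  U12: {q7}
  U15: {q9}
  U23: {q2}
  U34: {q3,q8}
  U45: {q1}
C dims 12,5; δ0: rk 5, SNF 1^5
degree 0: 12−5−0 = 7 → Ȟ^0 ≅ Z^7
degree 1: 5−0−5 = 0 → Ȟ^1 ≅ 0
degree 2: 0−0−0 = 0 → Ȟ^2 ≅ 0

Ȟ^0 = Z^7, Ȟ^1 = 0, Ȟ^2 = 0


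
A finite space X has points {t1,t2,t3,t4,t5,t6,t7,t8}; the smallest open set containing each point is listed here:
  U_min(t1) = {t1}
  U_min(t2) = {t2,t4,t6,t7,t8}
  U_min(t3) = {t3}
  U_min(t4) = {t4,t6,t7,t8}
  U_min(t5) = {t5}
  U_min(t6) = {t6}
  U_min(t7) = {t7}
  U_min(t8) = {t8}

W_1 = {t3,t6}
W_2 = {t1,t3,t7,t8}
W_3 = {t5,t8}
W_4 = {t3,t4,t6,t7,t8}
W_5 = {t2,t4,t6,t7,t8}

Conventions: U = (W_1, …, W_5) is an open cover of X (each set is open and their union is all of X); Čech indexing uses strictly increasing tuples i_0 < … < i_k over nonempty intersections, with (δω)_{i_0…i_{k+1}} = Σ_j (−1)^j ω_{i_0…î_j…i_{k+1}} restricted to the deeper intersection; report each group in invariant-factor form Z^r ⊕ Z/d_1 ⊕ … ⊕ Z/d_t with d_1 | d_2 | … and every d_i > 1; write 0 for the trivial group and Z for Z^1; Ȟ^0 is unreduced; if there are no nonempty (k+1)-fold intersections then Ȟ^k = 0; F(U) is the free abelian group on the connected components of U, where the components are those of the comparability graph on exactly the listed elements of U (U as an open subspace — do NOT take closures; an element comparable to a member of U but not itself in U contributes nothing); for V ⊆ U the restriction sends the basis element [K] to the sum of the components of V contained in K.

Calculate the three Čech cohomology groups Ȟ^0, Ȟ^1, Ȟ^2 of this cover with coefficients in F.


nonempty overlaps:
  W12={t3} W14={t3,t6} W15={t6} W23={t8} W24={t3,t7,t8} W25={t7,t8} W34={t8} W35={t8} W45={t4,t6,t7,t8}
  W124={t3} W145={t6} W234={t8} W235={t8} W245={t7,t8} W345={t8}
  W2345={t8}
components per intersection:
  W1: {t3} {t6}
  W2: {t1} {t3} {t7} {t8}
  W3: {t5} {t8}
  W4: {t3} {t4,t6,t7,t8}
  W5: {t2,t4,t6,t7,t8}
  W12: {t3}
  W14: {t3} {t6}
  W15: {t6}
  W23: {t8}
  W24: {t3} {t7} {t8}
  W25: {t7} {t8}
  W34: {t8}
  W35: {t8}
  W45: {t4,t6,t7,t8}
  W124: {t3}
  W145: {t6}
  W234: {t8}
  W235: {t8}
  W245: {t7} {t8}
  W345: {t8}
  W2345: {t8}
C dims 11,13,7,1; δ0: rk 7, SNF 1^7; δ1: rk 6, SNF 1^6; δ2: rk 1, SNF 1^1
degree 0: 11−7−0 = 4 → Ȟ^0 ≅ Z^4
degree 1: 13−6−7 = 0 → Ȟ^1 ≅ 0
degree 2: 7−1−6 = 0 → Ȟ^2 ≅ 0

Ȟ^0(U;F) ≅ Z^4, Ȟ^1(U;F) ≅ 0, Ȟ^2(U;F) ≅ 0


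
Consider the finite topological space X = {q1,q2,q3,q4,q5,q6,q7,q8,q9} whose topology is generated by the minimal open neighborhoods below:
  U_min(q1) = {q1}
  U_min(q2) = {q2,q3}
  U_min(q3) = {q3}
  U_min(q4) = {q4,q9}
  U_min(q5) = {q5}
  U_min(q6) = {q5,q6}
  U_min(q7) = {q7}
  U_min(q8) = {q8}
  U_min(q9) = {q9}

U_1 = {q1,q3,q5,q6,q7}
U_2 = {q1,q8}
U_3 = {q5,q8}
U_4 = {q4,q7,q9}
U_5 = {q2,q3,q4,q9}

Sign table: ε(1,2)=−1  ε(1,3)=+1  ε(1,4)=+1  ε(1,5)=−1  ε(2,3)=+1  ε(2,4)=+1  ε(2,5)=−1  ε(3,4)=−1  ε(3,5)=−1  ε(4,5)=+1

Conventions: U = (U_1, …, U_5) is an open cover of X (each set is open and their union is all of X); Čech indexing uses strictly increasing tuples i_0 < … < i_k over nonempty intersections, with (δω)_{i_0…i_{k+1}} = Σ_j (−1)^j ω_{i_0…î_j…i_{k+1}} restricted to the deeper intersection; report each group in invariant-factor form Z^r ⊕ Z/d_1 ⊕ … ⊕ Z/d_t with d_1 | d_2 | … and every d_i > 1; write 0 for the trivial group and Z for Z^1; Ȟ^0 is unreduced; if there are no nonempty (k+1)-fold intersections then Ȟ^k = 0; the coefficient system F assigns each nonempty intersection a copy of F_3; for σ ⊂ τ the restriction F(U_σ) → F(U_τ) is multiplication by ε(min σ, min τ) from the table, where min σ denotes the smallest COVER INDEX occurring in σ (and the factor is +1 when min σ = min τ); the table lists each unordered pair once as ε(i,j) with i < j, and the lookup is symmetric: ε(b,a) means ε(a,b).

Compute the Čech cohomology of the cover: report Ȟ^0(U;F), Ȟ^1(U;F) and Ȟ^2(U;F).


Ȟ^0(U;F) ≅ 0,  Ȟ^1(U;F) ≅ Z/3,  Ȟ^2(U;F) ≅ 0

nonempty overlaps:
  U12={q1} U13={q5} U14={q7} U15={q3} U23={q8} U45={q4,q9}
C dims 5,6; δ0: rk_F3 5
degree 0: 5−5−0 = 0 → Ȟ^0 ≅ 0
degree 1: 6−0−5 = 1 → Ȟ^1 ≅ Z/3
degree 2: 0−0−0 = 0 → Ȟ^2 ≅ 0


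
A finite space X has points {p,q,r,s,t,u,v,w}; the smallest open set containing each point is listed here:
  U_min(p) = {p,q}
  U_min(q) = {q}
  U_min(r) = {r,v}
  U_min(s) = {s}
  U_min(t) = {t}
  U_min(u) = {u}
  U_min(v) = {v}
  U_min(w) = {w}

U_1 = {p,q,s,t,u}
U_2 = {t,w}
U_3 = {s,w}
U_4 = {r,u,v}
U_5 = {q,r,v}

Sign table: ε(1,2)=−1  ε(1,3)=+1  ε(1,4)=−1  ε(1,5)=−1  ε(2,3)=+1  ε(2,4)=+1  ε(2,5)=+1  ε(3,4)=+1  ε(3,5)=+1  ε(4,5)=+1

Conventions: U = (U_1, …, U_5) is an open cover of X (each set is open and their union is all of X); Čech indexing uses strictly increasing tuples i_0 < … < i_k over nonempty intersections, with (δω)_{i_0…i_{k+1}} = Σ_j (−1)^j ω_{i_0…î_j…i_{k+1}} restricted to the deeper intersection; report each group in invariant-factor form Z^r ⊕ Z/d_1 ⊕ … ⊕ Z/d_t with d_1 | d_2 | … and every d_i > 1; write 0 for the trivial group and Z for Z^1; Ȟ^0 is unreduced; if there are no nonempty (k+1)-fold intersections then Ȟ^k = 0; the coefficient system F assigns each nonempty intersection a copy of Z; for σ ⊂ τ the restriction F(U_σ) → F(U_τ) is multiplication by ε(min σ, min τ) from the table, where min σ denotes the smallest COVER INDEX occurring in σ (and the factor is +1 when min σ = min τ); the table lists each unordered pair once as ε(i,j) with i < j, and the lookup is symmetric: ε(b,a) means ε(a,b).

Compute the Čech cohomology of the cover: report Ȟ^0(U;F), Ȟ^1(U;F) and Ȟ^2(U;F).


nonempty overlaps:
  U12={t} U13={s} U14={u} U15={q} U23={w} U45={r,v}
C dims 5,6; δ0: rk 5, SNF 1^4·2
degree 0: 5−5−0 = 0 → Ȟ^0 ≅ 0
degree 1: 6−0−5 = 1 plus torsion [2] → Ȟ^1 ≅ Z ⊕ Z/2
degree 2: 0−0−0 = 0 → Ȟ^2 ≅ 0

Ȟ^0 ≅ 0,  Ȟ^1 ≅ Z ⊕ Z/2,  Ȟ^2 ≅ 0


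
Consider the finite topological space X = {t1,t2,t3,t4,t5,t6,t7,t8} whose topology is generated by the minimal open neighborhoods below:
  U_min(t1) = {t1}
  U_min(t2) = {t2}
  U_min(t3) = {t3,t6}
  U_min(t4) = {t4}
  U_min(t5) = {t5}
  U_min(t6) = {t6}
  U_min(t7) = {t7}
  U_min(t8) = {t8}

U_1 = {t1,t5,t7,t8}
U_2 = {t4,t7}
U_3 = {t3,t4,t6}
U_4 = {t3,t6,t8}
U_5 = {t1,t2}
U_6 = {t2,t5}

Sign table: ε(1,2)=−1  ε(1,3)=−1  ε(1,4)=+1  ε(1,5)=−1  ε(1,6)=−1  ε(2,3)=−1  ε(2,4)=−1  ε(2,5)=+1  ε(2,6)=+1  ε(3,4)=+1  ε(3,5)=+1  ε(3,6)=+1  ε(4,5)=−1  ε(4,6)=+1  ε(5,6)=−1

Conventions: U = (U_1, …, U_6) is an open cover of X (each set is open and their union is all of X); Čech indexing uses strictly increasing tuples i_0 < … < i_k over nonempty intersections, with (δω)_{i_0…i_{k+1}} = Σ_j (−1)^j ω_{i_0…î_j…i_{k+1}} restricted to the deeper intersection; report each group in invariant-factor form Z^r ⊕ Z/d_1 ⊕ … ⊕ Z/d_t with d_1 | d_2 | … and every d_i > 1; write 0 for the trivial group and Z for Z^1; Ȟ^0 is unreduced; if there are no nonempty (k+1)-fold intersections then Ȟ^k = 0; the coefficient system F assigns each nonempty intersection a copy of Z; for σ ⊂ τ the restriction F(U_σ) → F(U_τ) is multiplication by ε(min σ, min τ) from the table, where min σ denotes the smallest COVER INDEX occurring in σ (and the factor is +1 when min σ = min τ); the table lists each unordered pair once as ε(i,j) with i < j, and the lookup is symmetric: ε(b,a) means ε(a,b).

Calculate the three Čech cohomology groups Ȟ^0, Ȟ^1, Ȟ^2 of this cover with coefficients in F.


intersection data:
  U12={t7} U14={t8} U15={t1} U16={t5} U23={t4} U34={t3,t6} U56={t2}
C dims 6,7; δ0: rk 6, SNF 1^5·2
Ȟ^0 = (6 − 6) − 0 = 0, so Ȟ^0 ≅ 0
Ȟ^1 = (7 − 0) − 6 = 1 plus torsion [2], so Ȟ^1 ≅ Z ⊕ Z/2
Ȟ^2 = (0 − 0) − 0 = 0, so Ȟ^2 ≅ 0

Ȟ^0(U;F) ≅ 0, Ȟ^1(U;F) ≅ Z ⊕ Z/2 and Ȟ^2(U;F) ≅ 0


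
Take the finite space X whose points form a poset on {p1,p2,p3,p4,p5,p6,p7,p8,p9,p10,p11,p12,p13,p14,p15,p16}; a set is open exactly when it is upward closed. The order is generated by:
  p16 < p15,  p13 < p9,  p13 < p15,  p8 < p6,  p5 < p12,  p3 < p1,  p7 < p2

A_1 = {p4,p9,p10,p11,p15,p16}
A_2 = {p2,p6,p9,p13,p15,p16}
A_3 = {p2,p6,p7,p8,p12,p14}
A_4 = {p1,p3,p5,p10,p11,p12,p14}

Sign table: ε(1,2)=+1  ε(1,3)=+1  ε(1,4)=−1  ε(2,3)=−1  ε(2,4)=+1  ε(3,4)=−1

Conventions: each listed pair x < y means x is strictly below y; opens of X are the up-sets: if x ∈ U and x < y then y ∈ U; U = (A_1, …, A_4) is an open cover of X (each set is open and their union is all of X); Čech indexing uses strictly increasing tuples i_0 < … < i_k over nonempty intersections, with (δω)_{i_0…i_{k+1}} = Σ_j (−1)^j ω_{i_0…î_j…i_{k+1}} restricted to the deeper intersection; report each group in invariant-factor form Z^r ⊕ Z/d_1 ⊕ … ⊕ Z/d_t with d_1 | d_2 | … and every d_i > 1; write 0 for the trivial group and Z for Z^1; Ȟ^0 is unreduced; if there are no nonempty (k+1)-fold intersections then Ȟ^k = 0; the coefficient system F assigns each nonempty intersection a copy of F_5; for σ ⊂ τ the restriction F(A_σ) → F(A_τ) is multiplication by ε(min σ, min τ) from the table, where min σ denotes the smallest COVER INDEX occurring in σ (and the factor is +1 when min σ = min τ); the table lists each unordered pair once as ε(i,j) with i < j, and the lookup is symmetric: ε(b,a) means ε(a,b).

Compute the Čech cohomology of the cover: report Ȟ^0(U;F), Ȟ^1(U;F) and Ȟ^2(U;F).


nonempty intersections:
  A12={p9,p15,p16} A14={p10,p11} A23={p2,p6} A34={p12,p14}
C dims 4,4; δ0: rk_F5 4
Ȟ^0: (4−4)−0=0 ⇒ 0
Ȟ^1: (4−0)−4=0 ⇒ 0
Ȟ^2: (0−0)−0=0 ⇒ 0

Ȟ^0(U;F) ≅ 0, Ȟ^1(U;F) ≅ 0, Ȟ^2(U;F) ≅ 0
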